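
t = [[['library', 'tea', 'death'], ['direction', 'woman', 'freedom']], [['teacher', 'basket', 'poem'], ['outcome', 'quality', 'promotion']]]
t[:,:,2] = [['death', 'freedom'], ['poem', 'promotion']]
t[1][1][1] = 'quality'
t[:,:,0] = [['library', 'direction'], ['teacher', 'outcome']]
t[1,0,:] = ['teacher', 'basket', 'poem']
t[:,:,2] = [['death', 'freedom'], ['poem', 'promotion']]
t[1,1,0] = 'outcome'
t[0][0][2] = 'death'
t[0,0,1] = 'tea'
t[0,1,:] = ['direction', 'woman', 'freedom']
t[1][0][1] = 'basket'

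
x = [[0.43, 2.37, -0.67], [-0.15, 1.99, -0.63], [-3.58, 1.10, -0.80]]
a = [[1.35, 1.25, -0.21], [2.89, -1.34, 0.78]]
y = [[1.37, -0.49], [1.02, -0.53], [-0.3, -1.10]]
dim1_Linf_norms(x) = [2.37, 1.99, 3.58]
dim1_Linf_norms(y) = [1.37, 1.02, 1.1]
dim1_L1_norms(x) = [3.47, 2.77, 5.48]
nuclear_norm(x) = 7.03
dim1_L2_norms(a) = [1.85, 3.28]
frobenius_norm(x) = 5.03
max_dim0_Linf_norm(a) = 2.89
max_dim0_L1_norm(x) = 5.46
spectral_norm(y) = 1.86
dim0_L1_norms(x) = [4.16, 5.46, 2.1]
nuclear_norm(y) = 2.99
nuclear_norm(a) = 5.06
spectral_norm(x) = 4.07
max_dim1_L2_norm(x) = 3.83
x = y @ a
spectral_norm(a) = 3.36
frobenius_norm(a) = 3.77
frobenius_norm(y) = 2.18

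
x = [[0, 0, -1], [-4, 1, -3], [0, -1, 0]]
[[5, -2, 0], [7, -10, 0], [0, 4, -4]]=x @[[2, 0, 1], [0, -4, 4], [-5, 2, 0]]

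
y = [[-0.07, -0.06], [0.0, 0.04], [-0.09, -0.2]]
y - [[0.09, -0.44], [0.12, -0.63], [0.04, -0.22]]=[[-0.16, 0.38], [-0.12, 0.67], [-0.13, 0.02]]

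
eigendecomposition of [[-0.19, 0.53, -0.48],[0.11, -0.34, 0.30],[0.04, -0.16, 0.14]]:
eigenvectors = [[0.83, -0.55, 0.22],  [-0.51, 0.44, 0.69],  [-0.22, 0.71, 0.68]]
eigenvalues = [-0.39, 0.01, -0.01]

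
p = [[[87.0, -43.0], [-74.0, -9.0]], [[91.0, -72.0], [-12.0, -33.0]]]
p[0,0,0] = 87.0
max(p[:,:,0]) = 91.0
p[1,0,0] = 91.0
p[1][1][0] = -12.0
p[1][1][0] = -12.0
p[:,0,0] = [87.0, 91.0]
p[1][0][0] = 91.0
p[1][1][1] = -33.0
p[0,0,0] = 87.0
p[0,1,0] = -74.0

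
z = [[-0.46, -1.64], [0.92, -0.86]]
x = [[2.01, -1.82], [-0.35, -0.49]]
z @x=[[-0.35, 1.64], [2.15, -1.25]]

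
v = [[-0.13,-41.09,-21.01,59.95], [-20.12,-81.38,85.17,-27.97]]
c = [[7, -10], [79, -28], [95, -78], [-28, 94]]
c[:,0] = [7, 79, 95, -28]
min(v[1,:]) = -81.38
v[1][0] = -20.12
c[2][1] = -78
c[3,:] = [-28, 94]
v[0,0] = -0.13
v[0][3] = 59.95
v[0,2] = -21.01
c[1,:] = [79, -28]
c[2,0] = 95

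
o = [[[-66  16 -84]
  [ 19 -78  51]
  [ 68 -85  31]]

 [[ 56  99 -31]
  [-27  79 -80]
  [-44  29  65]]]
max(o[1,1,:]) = 79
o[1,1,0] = -27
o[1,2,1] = 29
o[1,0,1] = 99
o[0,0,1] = 16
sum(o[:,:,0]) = 6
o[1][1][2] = -80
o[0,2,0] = 68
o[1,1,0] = -27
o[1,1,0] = -27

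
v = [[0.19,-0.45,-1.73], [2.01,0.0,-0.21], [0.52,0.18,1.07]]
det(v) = 0.40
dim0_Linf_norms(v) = [2.01, 0.45, 1.73]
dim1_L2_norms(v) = [1.8, 2.02, 1.2]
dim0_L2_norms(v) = [2.08, 0.48, 2.04]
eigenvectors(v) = [[(-0.22-0.48j),(-0.22+0.48j),(-0.08+0j)], [(-0.81+0j),(-0.81-0j),(-0.96+0j)], [(-0.09+0.25j),(-0.09-0.25j),(0.25+0j)]]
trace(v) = 1.26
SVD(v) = [[-0.69, 0.5, 0.52], [-0.68, -0.68, -0.26], [0.23, -0.54, 0.81]] @ diag([2.1371671975631683, 2.046368821016344, 0.09105502749529303]) @ [[-0.65, 0.17, 0.74], [-0.76, -0.16, -0.63], [0.01, -0.97, 0.23]]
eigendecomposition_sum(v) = [[(0.1+0.75j), (-0.23+0.06j), -0.85+0.48j], [(1.13+0.34j), (-0.06+0.36j), (0.13+1.5j)], [(0.23-0.31j), (0.11+0.06j), 0.47+0.13j]] + [[0.10-0.75j,  (-0.23-0.06j),  -0.85-0.48j], [(1.13-0.34j),  -0.06-0.36j,  0.13-1.50j], [(0.23+0.31j),  (0.11-0.06j),  0.47-0.13j]] + [[(-0.02-0j), (0.01-0j), -0.04-0.00j], [(-0.24-0j), (0.12-0j), -0.47-0.00j], [(0.06+0j), -0.03+0.00j, (0.12+0j)]]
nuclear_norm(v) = 4.27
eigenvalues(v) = [(0.52+1.24j), (0.52-1.24j), (0.22+0j)]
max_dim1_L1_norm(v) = 2.37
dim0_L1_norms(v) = [2.72, 0.63, 3.01]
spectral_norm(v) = 2.14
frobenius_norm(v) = 2.96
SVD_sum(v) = [[0.96,-0.25,-1.1], [0.95,-0.24,-1.08], [-0.32,0.08,0.36]] + [[-0.77, -0.16, -0.64], [1.06, 0.22, 0.88], [0.84, 0.17, 0.69]] + [[0.0, -0.05, 0.01], [-0.00, 0.02, -0.01], [0.00, -0.07, 0.02]]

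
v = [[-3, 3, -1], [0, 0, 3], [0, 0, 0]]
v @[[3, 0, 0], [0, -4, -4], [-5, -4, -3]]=[[-4, -8, -9], [-15, -12, -9], [0, 0, 0]]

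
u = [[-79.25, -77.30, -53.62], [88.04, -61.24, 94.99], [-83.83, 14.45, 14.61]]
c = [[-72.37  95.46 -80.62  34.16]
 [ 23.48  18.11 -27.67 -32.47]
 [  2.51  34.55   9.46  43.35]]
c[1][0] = 23.48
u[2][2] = 14.61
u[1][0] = 88.04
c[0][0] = -72.37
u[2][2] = 14.61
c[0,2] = -80.62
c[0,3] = 34.16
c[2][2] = 9.46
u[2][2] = 14.61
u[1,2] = 94.99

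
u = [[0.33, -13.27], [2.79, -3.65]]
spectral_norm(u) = 13.80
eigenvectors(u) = [[(0.91+0j),(0.91-0j)], [0.14-0.39j,0.14+0.39j]]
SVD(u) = [[-0.96, -0.28], [-0.28, 0.96]] @ diag([13.804936000757571, 2.5946371644196233]) @ [[-0.08, 1.00], [1.00, 0.08]]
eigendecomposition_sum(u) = [[(0.16+3.16j), (-6.64-1.92j)], [1.39+0.40j, -1.82+2.59j]] + [[(0.16-3.16j), -6.64+1.92j], [(1.39-0.4j), -1.82-2.59j]]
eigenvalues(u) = [(-1.66+5.75j), (-1.66-5.75j)]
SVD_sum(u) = [[1.05,  -13.21], [0.31,  -3.85]] + [[-0.72, -0.06], [2.48, 0.20]]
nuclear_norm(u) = 16.40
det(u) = 35.82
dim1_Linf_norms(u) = [13.27, 3.65]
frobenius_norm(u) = 14.05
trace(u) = -3.32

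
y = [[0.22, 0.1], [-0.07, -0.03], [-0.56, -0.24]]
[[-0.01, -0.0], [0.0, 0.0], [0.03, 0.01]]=y@ [[-0.05, 0.01],  [-0.01, -0.05]]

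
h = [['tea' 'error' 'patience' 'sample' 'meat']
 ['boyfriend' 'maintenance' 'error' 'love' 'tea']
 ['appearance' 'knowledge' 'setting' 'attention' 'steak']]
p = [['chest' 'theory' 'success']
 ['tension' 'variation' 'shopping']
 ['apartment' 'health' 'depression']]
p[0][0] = 'chest'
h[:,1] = ['error', 'maintenance', 'knowledge']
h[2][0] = 'appearance'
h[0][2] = 'patience'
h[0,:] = ['tea', 'error', 'patience', 'sample', 'meat']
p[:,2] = ['success', 'shopping', 'depression']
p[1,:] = ['tension', 'variation', 'shopping']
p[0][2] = 'success'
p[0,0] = 'chest'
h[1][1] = 'maintenance'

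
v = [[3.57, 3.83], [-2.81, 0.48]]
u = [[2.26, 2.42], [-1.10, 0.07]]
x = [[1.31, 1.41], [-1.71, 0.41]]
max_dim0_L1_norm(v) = 6.38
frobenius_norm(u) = 3.49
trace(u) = 2.33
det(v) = 12.48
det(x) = 2.95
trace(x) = 1.72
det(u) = 2.82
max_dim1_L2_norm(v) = 5.24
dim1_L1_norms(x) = [2.72, 2.12]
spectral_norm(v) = 5.52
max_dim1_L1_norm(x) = 2.72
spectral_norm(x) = 2.26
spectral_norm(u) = 3.39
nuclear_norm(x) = 3.56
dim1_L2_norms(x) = [1.92, 1.76]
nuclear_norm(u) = 4.22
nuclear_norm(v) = 7.78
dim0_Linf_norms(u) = [2.26, 2.42]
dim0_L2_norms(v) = [4.54, 3.86]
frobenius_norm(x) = 2.61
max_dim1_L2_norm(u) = 3.31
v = x + u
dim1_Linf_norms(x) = [1.41, 1.71]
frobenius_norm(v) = 5.96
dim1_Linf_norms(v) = [3.83, 2.81]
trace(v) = 4.05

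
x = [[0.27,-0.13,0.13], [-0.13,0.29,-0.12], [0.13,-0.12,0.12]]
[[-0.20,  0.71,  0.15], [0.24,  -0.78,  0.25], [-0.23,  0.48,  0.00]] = x @ [[0.34, 1.44, 1.16], [0.08, -1.74, 1.48], [-2.19, 0.72, 0.23]]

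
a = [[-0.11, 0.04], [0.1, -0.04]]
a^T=[[-0.11, 0.10], [0.04, -0.04]]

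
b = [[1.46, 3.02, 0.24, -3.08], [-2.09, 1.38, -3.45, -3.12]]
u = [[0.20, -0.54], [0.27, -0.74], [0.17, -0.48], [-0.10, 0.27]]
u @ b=[[1.42, -0.14, 1.91, 1.07], [1.94, -0.21, 2.62, 1.48], [1.25, -0.15, 1.70, 0.97], [-0.71, 0.07, -0.96, -0.53]]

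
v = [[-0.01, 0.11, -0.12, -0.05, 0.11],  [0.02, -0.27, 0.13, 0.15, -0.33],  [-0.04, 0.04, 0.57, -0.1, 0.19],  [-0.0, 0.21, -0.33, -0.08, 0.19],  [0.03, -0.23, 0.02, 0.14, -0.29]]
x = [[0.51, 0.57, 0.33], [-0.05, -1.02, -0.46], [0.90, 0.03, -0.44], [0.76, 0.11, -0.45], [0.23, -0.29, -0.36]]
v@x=[[-0.13, -0.16, -0.02],  [0.18, 0.4, 0.12],  [0.46, -0.11, -0.31],  [-0.32, -0.29, 0.02],  [0.08, 0.35, 0.15]]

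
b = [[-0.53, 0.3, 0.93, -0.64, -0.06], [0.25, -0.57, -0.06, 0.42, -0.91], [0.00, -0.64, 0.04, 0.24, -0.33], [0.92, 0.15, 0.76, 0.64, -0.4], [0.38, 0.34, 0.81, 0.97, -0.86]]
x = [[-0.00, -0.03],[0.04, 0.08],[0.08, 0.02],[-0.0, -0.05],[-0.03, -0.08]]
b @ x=[[0.09, 0.10], [-0.0, -0.0], [-0.01, -0.04], [0.08, -0.0], [0.1, 0.05]]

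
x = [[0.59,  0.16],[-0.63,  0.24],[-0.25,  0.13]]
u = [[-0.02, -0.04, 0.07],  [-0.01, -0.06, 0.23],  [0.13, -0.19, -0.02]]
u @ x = [[-0.00, -0.00], [-0.03, 0.01], [0.20, -0.03]]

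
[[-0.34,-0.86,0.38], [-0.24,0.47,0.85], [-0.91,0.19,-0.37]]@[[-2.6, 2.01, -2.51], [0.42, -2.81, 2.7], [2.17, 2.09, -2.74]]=[[1.35, 2.53, -2.51], [2.67, -0.03, -0.46], [1.64, -3.14, 3.81]]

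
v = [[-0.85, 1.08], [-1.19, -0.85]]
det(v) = 2.008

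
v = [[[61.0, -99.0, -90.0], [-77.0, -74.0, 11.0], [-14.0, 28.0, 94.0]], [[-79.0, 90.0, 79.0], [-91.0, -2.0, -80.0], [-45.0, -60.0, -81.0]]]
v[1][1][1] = -2.0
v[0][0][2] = -90.0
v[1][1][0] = -91.0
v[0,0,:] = [61.0, -99.0, -90.0]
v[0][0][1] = -99.0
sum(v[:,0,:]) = -38.0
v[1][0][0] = -79.0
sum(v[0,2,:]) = 108.0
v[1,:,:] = [[-79.0, 90.0, 79.0], [-91.0, -2.0, -80.0], [-45.0, -60.0, -81.0]]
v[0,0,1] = -99.0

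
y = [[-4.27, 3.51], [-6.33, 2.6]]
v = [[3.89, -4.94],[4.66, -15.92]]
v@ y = [[14.66, 0.81], [80.88, -25.04]]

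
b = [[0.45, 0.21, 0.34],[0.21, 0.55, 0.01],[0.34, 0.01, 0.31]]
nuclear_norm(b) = 1.31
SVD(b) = [[-0.70, 0.27, -0.66], [-0.54, -0.81, 0.24], [-0.47, 0.52, 0.72]] @ diag([0.8348652633080119, 0.4729643554931979, 0.002170381198790333]) @ [[-0.7,  -0.54,  -0.47],[0.27,  -0.81,  0.52],[-0.66,  0.24,  0.72]]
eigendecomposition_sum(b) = [[0.00, -0.00, -0.00], [-0.00, 0.0, 0.0], [-0.0, 0.0, 0.0]] + [[0.41, 0.31, 0.27],[0.31, 0.24, 0.21],[0.27, 0.21, 0.18]] + [[0.04, -0.10, 0.07],[-0.1, 0.31, -0.2],[0.07, -0.20, 0.13]]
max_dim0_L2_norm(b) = 0.6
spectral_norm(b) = 0.83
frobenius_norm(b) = 0.96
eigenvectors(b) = [[0.66, -0.7, 0.27],[-0.24, -0.54, -0.81],[-0.72, -0.47, 0.52]]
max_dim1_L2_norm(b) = 0.6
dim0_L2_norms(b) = [0.6, 0.59, 0.46]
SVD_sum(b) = [[0.41, 0.31, 0.27], [0.31, 0.24, 0.21], [0.27, 0.21, 0.18]] + [[0.04, -0.10, 0.07], [-0.10, 0.31, -0.20], [0.07, -0.2, 0.13]] + [[0.00,-0.00,-0.0], [-0.00,0.00,0.0], [-0.00,0.0,0.00]]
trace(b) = 1.31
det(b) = 0.00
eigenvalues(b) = [0.0, 0.83, 0.47]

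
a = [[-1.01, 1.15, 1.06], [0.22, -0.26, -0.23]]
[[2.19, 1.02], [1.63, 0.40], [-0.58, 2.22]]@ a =[[-1.99, 2.25, 2.09], [-1.56, 1.77, 1.64], [1.07, -1.24, -1.13]]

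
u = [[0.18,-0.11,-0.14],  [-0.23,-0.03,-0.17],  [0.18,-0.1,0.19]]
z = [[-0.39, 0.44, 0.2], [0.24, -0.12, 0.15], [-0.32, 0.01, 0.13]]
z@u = [[-0.14, 0.01, 0.02], [0.1, -0.04, 0.02], [-0.04, 0.02, 0.07]]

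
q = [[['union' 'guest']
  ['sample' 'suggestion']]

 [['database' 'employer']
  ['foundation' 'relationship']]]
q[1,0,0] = 'database'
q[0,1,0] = 'sample'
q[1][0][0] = 'database'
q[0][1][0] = 'sample'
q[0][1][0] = 'sample'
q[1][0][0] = 'database'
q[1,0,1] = 'employer'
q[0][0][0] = 'union'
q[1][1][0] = 'foundation'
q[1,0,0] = 'database'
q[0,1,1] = 'suggestion'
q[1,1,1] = 'relationship'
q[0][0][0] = 'union'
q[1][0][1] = 'employer'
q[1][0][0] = 'database'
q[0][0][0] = 'union'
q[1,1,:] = ['foundation', 'relationship']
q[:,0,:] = [['union', 'guest'], ['database', 'employer']]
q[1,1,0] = 'foundation'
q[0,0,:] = ['union', 'guest']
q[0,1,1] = 'suggestion'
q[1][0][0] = 'database'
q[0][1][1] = 'suggestion'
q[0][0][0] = 'union'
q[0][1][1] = 'suggestion'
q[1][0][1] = 'employer'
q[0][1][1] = 'suggestion'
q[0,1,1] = 'suggestion'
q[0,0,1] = 'guest'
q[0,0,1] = 'guest'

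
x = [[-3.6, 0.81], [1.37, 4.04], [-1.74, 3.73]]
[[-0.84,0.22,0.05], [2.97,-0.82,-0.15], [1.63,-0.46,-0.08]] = x @ [[0.37, -0.1, -0.02], [0.61, -0.17, -0.03]]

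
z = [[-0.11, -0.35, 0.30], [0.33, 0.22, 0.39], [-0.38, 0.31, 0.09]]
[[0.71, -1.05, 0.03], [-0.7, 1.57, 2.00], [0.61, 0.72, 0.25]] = z @ [[-2.18, 1.21, 1.5],  [-0.88, 3.5, 1.84],  [0.55, 1.02, 2.81]]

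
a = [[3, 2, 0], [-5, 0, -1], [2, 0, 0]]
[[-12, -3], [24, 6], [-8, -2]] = a@[[-4, -1], [0, 0], [-4, -1]]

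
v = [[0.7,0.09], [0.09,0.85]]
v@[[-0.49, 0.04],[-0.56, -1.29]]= [[-0.39, -0.09], [-0.52, -1.09]]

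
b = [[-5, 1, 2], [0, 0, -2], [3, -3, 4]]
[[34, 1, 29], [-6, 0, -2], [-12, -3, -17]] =b@ [[-5, 0, -5], [3, 1, 2], [3, 0, 1]]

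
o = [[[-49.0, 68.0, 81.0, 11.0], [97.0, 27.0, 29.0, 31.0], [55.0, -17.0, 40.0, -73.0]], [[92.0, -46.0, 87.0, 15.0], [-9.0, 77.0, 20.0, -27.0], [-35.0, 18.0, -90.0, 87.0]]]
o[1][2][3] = 87.0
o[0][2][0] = 55.0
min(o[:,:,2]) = -90.0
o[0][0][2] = 81.0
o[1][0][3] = 15.0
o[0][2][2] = 40.0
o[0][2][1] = -17.0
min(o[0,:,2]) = 29.0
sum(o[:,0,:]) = 259.0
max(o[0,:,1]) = 68.0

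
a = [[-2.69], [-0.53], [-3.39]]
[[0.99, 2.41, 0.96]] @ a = [[-7.19]]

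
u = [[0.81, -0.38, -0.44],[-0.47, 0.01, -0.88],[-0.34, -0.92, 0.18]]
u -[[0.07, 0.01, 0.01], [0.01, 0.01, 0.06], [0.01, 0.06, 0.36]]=[[0.74, -0.39, -0.45], [-0.48, 0.0, -0.94], [-0.35, -0.98, -0.18]]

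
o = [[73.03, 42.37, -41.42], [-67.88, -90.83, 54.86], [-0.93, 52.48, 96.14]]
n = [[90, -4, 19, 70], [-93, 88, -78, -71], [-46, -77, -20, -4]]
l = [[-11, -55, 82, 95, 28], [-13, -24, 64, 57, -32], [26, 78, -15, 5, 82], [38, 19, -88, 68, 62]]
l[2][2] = -15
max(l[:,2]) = 82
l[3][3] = 68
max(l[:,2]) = 82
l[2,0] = 26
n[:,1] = [-4, 88, -77]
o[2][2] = 96.14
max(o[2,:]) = 96.14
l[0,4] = 28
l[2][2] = -15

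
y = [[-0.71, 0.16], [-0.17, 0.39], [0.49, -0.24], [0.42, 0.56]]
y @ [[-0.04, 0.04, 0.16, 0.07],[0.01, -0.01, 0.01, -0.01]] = [[0.03, -0.03, -0.11, -0.05], [0.01, -0.01, -0.02, -0.02], [-0.02, 0.02, 0.08, 0.04], [-0.01, 0.01, 0.07, 0.02]]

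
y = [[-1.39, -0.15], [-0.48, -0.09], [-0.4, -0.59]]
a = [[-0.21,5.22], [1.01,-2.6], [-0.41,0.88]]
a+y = [[-1.60,5.07],[0.53,-2.69],[-0.81,0.29]]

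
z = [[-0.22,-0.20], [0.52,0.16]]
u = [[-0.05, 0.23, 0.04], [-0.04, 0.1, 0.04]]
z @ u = [[0.02, -0.07, -0.02], [-0.03, 0.14, 0.03]]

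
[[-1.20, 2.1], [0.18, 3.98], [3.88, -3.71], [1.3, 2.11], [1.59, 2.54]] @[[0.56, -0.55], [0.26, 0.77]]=[[-0.13, 2.28], [1.14, 2.97], [1.21, -4.99], [1.28, 0.91], [1.55, 1.08]]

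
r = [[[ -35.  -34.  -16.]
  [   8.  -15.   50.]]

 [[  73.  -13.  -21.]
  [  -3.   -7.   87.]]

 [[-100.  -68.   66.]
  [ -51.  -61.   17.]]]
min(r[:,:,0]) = -100.0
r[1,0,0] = 73.0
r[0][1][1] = -15.0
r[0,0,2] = -16.0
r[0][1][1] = -15.0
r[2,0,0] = -100.0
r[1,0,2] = -21.0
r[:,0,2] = [-16.0, -21.0, 66.0]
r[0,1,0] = 8.0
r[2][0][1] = -68.0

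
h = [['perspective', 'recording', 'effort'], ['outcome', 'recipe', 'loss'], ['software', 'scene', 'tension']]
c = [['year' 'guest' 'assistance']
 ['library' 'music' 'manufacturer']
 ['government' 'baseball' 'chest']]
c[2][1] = 'baseball'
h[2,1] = 'scene'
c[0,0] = 'year'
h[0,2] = 'effort'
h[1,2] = 'loss'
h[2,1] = 'scene'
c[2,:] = ['government', 'baseball', 'chest']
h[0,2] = 'effort'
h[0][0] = 'perspective'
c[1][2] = 'manufacturer'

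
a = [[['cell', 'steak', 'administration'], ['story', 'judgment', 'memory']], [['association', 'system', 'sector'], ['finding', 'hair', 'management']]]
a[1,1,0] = 'finding'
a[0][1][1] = 'judgment'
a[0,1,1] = 'judgment'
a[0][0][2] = 'administration'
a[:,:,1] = [['steak', 'judgment'], ['system', 'hair']]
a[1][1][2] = 'management'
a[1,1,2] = 'management'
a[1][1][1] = 'hair'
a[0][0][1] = 'steak'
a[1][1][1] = 'hair'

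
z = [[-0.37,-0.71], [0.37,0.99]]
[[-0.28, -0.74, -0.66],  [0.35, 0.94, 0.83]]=z @ [[0.25, 0.67, 0.59], [0.26, 0.70, 0.62]]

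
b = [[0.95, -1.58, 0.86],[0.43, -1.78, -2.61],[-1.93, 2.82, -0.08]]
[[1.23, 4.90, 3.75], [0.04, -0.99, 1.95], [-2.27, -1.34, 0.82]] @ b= [[-3.96, -0.09, -12.03],[-4.15, 7.20, 2.46],[-4.32, 8.28, 1.48]]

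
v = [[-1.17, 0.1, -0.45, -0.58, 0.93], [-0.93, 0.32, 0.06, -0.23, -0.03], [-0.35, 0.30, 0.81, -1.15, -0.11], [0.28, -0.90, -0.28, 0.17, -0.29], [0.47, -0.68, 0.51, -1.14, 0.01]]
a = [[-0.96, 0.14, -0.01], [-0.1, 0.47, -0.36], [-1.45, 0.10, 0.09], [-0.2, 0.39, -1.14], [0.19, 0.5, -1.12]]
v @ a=[[2.06, 0.08, -0.45], [0.81, -0.08, 0.2], [-0.66, -0.33, 1.4], [0.14, -0.49, 0.43], [-0.89, -0.64, 1.57]]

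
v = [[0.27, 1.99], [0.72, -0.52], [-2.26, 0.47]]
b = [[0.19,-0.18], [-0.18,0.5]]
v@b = [[-0.31, 0.95], [0.23, -0.39], [-0.51, 0.64]]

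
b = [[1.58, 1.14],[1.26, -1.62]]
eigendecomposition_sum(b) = [[1.78, 0.56], [0.62, 0.2]] + [[-0.2, 0.58], [0.64, -1.82]]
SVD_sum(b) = [[0.5, -0.36], [1.6, -1.15]] + [[1.08, 1.5], [-0.34, -0.47]]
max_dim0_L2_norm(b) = 2.02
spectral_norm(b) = 2.06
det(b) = -4.00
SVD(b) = [[-0.30, -0.95], [-0.95, 0.3]] @ diag([2.0632455532033678, 1.9367544467966327]) @ [[-0.81, 0.58], [-0.58, -0.81]]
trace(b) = -0.04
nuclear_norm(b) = 4.00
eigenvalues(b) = [1.98, -2.02]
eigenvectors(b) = [[0.94, -0.3], [0.33, 0.95]]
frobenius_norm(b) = 2.83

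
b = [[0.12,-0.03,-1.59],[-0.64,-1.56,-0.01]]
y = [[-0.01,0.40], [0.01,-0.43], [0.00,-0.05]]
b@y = [[-0.00,0.14], [-0.01,0.42]]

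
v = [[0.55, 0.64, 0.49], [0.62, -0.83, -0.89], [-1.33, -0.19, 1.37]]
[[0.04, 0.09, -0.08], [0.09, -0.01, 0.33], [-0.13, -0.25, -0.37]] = v @ [[0.1,0.06,0.14], [-0.03,0.17,-0.13], [-0.00,-0.10,-0.15]]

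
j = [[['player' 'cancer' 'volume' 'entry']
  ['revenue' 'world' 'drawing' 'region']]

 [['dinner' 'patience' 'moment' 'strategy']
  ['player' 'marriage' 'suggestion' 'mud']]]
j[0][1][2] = 'drawing'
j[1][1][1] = 'marriage'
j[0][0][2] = 'volume'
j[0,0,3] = 'entry'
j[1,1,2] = 'suggestion'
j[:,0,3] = ['entry', 'strategy']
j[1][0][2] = 'moment'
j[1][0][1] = 'patience'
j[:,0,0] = ['player', 'dinner']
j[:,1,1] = ['world', 'marriage']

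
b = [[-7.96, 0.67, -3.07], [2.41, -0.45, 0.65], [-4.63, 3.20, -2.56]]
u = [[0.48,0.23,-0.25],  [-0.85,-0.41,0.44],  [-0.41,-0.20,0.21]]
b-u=[[-8.44,  0.44,  -2.82], [3.26,  -0.04,  0.21], [-4.22,  3.40,  -2.77]]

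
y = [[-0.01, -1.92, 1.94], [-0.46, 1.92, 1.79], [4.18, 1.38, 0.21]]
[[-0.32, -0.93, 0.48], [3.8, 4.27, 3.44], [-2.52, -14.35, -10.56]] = y@ [[-0.97, -3.76, -2.72], [0.99, 0.93, 0.48], [0.81, 0.42, 0.71]]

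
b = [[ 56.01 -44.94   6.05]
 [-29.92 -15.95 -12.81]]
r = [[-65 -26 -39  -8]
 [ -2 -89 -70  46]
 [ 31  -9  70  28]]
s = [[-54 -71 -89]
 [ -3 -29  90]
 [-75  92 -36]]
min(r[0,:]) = -65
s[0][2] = -89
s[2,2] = -36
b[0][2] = 6.05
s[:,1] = [-71, -29, 92]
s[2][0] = -75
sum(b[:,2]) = -6.760000000000001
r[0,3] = -8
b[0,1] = -44.94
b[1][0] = -29.92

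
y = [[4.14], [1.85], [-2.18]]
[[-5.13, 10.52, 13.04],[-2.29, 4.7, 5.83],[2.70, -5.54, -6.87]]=y@ [[-1.24,2.54,3.15]]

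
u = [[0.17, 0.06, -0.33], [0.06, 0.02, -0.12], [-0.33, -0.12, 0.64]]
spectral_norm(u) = 0.83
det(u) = -0.00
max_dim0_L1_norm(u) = 1.09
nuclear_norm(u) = 0.84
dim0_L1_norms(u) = [0.56, 0.2, 1.09]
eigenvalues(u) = [0.83, 0.0, -0.0]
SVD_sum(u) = [[0.17, 0.06, -0.33], [0.06, 0.02, -0.12], [-0.33, -0.12, 0.64]] + [[-0.00,-0.00,-0.00], [-0.0,-0.00,-0.00], [-0.0,-0.00,-0.0]] + [[0.00, -0.00, 0.00], [-0.0, 0.0, -0.00], [0.00, -0.0, 0.00]]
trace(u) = 0.83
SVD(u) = [[-0.45, -0.37, 0.81], [-0.16, -0.86, -0.48], [0.88, -0.35, 0.33]] @ diag([0.8322799982776024, 0.003064222483624589, 0.0007842242060223346]) @ [[-0.45, -0.16, 0.88],[0.37, 0.86, 0.35],[0.81, -0.48, 0.33]]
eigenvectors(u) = [[-0.45, -0.81, 0.37], [-0.16, 0.48, 0.86], [0.88, -0.33, 0.35]]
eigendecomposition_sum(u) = [[0.17, 0.06, -0.33], [0.06, 0.02, -0.12], [-0.33, -0.12, 0.64]] + [[0.0, -0.00, 0.00],[-0.0, 0.0, -0.00],[0.0, -0.0, 0.0]] + [[-0.00,-0.0,-0.00], [-0.00,-0.00,-0.00], [-0.0,-0.00,-0.00]]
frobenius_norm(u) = 0.83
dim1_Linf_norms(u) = [0.33, 0.12, 0.64]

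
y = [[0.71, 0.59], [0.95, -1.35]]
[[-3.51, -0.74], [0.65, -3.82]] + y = [[-2.80,-0.15], [1.6,-5.17]]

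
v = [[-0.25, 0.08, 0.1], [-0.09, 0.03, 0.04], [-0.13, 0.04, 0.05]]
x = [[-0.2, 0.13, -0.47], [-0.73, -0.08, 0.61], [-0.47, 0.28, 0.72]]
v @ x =[[-0.06,-0.01,0.24], [-0.02,-0.0,0.09], [-0.03,-0.01,0.12]]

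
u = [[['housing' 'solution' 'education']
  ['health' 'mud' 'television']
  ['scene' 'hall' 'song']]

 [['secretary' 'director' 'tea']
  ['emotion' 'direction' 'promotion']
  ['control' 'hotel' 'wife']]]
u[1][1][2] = 'promotion'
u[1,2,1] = 'hotel'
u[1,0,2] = 'tea'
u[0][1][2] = 'television'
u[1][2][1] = 'hotel'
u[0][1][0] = 'health'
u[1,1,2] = 'promotion'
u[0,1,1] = 'mud'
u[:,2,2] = ['song', 'wife']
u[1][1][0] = 'emotion'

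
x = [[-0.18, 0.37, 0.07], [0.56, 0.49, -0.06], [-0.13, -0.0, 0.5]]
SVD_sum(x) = [[0.07, 0.07, -0.02],[0.52, 0.49, -0.18],[-0.15, -0.14, 0.05]] + [[-0.06, 0.15, 0.24],[-0.02, 0.04, 0.07],[-0.1, 0.23, 0.36]] + [[-0.19,  0.15,  -0.14],[0.06,  -0.05,  0.05],[0.11,  -0.09,  0.09]]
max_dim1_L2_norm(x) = 0.75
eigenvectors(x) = [[-0.84, 0.36, 0.11], [0.52, 0.91, 0.00], [-0.12, -0.21, 0.99]]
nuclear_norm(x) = 1.65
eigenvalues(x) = [-0.4, 0.72, 0.49]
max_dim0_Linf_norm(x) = 0.56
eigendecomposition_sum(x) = [[-0.32,0.13,0.03], [0.20,-0.08,-0.02], [-0.05,0.02,0.0]] + [[0.14,0.22,-0.02], [0.36,0.57,-0.04], [-0.08,-0.13,0.01]] + [[-0.0, 0.01, 0.05], [-0.0, 0.0, 0.00], [-0.0, 0.11, 0.49]]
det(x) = -0.14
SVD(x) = [[0.13, 0.54, 0.83], [0.95, 0.16, -0.26], [-0.27, 0.82, -0.50]] @ diag([0.7729523291143187, 0.534250848824408, 0.3398834027238598]) @ [[0.70,0.67,-0.24], [-0.22,0.52,0.83], [-0.68,0.53,-0.51]]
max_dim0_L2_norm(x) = 0.61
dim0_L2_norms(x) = [0.6, 0.61, 0.51]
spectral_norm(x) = 0.77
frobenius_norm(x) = 1.00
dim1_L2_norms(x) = [0.42, 0.75, 0.52]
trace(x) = 0.81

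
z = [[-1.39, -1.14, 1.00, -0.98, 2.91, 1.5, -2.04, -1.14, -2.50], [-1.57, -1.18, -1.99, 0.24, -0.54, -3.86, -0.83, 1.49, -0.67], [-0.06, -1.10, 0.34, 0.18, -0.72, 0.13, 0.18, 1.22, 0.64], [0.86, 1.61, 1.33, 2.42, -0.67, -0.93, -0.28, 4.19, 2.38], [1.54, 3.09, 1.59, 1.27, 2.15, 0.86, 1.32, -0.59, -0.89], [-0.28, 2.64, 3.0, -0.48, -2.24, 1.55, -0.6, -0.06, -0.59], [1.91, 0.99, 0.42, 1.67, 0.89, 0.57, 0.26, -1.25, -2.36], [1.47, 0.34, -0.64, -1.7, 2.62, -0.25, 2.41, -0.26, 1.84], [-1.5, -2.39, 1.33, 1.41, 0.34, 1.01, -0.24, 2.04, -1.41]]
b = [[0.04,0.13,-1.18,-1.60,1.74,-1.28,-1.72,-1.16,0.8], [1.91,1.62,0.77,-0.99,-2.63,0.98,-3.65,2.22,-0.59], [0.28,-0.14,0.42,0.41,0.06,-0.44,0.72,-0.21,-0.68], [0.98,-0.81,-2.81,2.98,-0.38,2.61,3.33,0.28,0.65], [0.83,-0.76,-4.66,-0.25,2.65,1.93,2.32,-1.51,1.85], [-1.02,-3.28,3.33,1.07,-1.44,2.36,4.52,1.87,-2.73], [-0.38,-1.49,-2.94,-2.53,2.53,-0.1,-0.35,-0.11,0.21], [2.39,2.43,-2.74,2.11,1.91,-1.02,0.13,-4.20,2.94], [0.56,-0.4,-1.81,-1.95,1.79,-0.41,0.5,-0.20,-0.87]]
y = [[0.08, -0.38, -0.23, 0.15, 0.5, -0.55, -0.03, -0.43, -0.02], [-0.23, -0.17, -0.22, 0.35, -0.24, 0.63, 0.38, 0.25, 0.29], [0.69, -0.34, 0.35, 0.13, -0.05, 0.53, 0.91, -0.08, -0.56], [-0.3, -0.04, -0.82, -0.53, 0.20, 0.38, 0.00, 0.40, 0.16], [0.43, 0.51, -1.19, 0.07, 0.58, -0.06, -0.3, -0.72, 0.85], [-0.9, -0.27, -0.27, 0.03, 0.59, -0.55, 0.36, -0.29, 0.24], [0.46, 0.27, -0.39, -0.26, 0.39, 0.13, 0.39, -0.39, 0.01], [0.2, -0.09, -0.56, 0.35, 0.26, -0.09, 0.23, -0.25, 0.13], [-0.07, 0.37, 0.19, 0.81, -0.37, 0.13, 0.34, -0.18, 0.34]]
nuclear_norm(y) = 8.83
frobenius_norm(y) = 3.73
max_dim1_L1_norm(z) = 14.67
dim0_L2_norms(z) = [3.96, 5.46, 4.55, 4.05, 5.21, 4.75, 3.61, 5.36, 4.99]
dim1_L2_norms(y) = [0.98, 1.0, 1.47, 1.19, 1.88, 1.37, 0.99, 0.83, 1.12]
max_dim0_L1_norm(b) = 20.66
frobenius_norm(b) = 16.88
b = z @ y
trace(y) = 0.24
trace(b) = 4.65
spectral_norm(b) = 11.23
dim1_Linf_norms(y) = [0.55, 0.63, 0.91, 0.82, 1.19, 0.9, 0.46, 0.56, 0.81]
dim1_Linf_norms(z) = [2.91, 3.86, 1.22, 4.19, 3.09, 3.0, 2.36, 2.62, 2.39]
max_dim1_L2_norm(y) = 1.88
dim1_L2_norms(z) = [5.26, 5.14, 1.96, 5.96, 4.93, 4.94, 3.99, 4.67, 4.37]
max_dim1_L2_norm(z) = 5.96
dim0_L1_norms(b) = [8.39, 11.06, 20.66, 13.89, 15.13, 11.13, 17.24, 11.76, 11.32]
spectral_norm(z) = 7.67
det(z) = -2564.05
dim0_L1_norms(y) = [3.36, 2.44, 4.22, 2.68, 3.18, 3.05, 2.94, 2.99, 2.6]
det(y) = 0.00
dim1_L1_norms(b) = [9.65, 15.36, 3.36, 14.83, 16.76, 21.62, 10.64, 19.87, 8.49]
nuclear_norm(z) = 35.33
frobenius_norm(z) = 14.10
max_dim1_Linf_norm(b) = 4.66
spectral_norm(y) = 2.31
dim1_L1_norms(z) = [14.6, 12.37, 4.57, 14.67, 13.3, 11.44, 10.32, 11.53, 11.67]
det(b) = 0.27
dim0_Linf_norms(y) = [0.9, 0.51, 1.19, 0.81, 0.59, 0.63, 0.91, 0.72, 0.85]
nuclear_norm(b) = 36.03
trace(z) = 2.48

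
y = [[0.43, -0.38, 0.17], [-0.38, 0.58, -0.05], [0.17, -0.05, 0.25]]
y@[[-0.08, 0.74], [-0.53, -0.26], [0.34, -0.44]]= [[0.22, 0.34], [-0.29, -0.41], [0.1, 0.03]]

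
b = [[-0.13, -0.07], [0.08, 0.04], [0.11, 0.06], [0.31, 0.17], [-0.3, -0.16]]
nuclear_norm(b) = 0.54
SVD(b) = [[-0.28,0.04], [0.17,-0.69], [0.23,0.13], [0.66,0.56], [-0.64,0.43]] @ diag([0.534867676539522, 0.00407045368640229]) @ [[0.88, 0.48],[-0.48, 0.88]]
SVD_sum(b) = [[-0.13,-0.07], [0.08,0.04], [0.11,0.06], [0.31,0.17], [-0.30,-0.16]] + [[-0.0, 0.0], [0.00, -0.00], [-0.00, 0.0], [-0.0, 0.00], [-0.00, 0.00]]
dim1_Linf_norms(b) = [0.13, 0.08, 0.11, 0.31, 0.3]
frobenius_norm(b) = 0.53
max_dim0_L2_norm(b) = 0.47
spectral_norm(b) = 0.53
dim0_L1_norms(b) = [0.93, 0.5]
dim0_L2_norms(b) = [0.47, 0.25]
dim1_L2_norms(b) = [0.15, 0.09, 0.13, 0.35, 0.34]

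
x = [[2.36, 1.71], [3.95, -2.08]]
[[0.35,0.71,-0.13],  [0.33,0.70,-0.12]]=x@ [[0.11, 0.23, -0.04], [0.05, 0.10, -0.02]]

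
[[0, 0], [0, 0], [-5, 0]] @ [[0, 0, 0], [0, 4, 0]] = [[0, 0, 0], [0, 0, 0], [0, 0, 0]]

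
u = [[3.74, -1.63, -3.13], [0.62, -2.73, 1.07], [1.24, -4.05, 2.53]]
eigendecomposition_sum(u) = [[1.83-0.04j,(-0.05-2.93j),-1.80+3.80j], [0.27-0.25j,(-0.39-0.43j),(0.24+0.8j)], [0.59-0.80j,-1.27-0.94j,(1.03+2.02j)]] + [[(1.83+0.04j), (-0.05+2.93j), -1.80-3.80j], [0.27+0.25j, (-0.39+0.43j), (0.24-0.8j)], [0.59+0.80j, -1.27+0.94j, 1.03-2.02j]] + [[0.07-0.00j, (-1.54+0j), 0.47-0.00j], [(0.09-0j), (-1.94+0j), (0.6-0j)], [0.07-0.00j, -1.52+0.00j, 0.47-0.00j]]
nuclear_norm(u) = 11.28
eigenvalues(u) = [(2.47+1.55j), (2.47-1.55j), (-1.4+0j)]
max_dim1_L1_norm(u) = 8.5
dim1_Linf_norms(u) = [3.74, 2.73, 4.05]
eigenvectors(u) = [[(0.87+0j), (0.87-0j), (-0.53+0j)], [0.13-0.11j, (0.13+0.11j), -0.67+0.00j], [(0.28-0.37j), 0.28+0.37j, (-0.52+0j)]]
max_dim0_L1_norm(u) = 8.41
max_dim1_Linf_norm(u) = 4.05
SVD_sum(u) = [[1.34, -2.32, 0.45],  [1.39, -2.4, 0.46],  [2.21, -3.83, 0.74]] + [[2.39,0.68,-3.59], [-0.53,-0.15,0.80], [-1.11,-0.32,1.67]] + [[0.01, 0.01, 0.01], [-0.24, -0.17, -0.19], [0.14, 0.1, 0.11]]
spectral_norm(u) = 5.96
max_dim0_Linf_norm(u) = 4.05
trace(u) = 3.54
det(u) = -11.97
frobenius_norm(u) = 7.73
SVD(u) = [[-0.46,0.89,0.05], [-0.47,-0.2,-0.86], [-0.75,-0.41,0.51]] @ diag([5.955125861166475, 4.9126123678453615, 0.409042419510571]) @ [[-0.49, 0.85, -0.17],[0.55, 0.16, -0.82],[0.68, 0.5, 0.54]]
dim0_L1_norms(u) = [5.6, 8.41, 6.73]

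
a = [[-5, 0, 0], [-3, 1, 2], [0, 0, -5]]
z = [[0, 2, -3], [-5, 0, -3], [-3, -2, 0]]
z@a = [[-6, 2, 19], [25, 0, 15], [21, -2, -4]]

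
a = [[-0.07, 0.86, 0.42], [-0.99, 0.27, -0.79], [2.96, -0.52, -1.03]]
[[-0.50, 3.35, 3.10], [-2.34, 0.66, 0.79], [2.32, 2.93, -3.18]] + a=[[-0.57, 4.21, 3.52], [-3.33, 0.93, 0.00], [5.28, 2.41, -4.21]]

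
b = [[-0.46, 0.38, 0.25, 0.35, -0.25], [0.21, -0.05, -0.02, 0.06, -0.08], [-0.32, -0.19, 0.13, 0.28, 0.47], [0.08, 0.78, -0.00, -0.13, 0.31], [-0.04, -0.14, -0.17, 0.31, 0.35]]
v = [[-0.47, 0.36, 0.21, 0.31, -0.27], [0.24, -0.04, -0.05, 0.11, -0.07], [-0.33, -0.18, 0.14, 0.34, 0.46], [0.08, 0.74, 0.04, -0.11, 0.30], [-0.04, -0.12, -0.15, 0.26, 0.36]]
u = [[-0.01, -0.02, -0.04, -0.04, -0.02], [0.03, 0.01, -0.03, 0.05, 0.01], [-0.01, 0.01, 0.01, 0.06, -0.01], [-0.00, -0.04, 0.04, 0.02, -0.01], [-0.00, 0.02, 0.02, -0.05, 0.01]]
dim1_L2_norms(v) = [0.75, 0.28, 0.7, 0.81, 0.49]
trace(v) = -0.12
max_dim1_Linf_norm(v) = 0.74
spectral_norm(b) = 0.92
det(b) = 0.02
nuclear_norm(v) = 2.80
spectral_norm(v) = 0.87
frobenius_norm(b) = 1.45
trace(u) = 0.04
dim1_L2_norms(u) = [0.06, 0.07, 0.06, 0.06, 0.06]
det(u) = 0.00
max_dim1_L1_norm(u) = 0.13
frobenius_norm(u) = 0.14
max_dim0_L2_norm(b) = 0.9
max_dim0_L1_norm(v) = 1.46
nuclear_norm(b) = 2.85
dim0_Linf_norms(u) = [0.03, 0.04, 0.04, 0.06, 0.02]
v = u + b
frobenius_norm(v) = 1.42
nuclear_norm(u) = 0.27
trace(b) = -0.16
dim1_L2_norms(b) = [0.78, 0.24, 0.67, 0.85, 0.52]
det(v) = 0.02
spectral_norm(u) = 0.10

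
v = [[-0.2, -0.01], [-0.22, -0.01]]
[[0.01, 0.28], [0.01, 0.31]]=v@[[-0.04, -1.47], [-0.10, 1.53]]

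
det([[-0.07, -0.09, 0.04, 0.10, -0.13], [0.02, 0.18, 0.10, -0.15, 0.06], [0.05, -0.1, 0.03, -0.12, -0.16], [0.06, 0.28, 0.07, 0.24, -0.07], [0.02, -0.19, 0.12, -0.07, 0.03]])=-0.000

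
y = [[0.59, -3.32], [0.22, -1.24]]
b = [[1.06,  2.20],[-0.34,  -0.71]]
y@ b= [[1.75, 3.66], [0.65, 1.36]]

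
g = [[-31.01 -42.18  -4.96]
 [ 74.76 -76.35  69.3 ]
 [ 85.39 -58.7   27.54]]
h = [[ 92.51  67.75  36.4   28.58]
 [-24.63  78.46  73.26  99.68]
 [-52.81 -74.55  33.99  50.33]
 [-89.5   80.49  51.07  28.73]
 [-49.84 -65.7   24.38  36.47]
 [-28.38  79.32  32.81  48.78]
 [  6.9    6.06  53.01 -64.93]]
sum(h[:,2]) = 304.92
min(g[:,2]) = -4.96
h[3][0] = -89.5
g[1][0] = 74.76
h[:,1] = [67.75, 78.46, -74.55, 80.49, -65.7, 79.32, 6.06]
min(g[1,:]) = -76.35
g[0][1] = -42.18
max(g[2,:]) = 85.39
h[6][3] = -64.93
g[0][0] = -31.01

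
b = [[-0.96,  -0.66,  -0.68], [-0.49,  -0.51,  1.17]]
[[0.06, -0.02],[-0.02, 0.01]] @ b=[[-0.05,  -0.03,  -0.06], [0.01,  0.01,  0.03]]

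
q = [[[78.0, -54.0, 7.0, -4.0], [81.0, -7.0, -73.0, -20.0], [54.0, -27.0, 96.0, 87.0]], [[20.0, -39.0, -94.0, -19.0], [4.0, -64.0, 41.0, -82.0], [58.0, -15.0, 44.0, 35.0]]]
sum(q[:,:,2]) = 21.0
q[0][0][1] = -54.0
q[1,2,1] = -15.0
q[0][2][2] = 96.0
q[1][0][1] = -39.0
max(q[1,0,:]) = 20.0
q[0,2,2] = 96.0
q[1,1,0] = 4.0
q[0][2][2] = 96.0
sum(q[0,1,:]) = -19.0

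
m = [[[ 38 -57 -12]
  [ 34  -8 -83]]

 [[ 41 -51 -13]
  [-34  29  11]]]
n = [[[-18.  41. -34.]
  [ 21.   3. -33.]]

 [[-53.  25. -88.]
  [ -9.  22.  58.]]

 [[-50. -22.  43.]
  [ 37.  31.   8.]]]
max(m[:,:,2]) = 11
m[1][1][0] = -34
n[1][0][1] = 25.0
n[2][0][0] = -50.0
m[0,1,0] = 34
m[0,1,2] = -83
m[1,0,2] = -13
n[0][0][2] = -34.0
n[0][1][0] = 21.0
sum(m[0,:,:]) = -88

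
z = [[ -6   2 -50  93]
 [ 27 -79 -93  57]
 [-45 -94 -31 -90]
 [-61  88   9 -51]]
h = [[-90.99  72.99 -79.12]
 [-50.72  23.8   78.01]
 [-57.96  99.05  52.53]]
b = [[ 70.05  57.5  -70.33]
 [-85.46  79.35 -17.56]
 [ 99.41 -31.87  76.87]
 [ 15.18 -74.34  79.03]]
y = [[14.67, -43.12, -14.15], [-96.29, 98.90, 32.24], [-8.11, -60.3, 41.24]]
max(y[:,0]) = 14.67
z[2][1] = -94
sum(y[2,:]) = -27.169999999999995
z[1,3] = 57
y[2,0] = -8.11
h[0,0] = -90.99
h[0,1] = 72.99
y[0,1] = -43.12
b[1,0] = -85.46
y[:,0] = [14.67, -96.29, -8.11]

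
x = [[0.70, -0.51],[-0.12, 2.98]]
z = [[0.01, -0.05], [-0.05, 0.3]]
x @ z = [[0.03, -0.19], [-0.15, 0.90]]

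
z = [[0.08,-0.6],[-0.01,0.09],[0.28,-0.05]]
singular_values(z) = [0.62, 0.27]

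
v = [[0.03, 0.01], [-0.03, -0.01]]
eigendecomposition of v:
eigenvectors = [[0.71, -0.32], [-0.71, 0.95]]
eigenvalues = [0.02, -0.0]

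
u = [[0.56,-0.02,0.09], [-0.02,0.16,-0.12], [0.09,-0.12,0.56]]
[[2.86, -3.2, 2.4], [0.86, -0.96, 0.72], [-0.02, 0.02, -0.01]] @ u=[[1.88, -0.86, 1.99],[0.57, -0.26, 0.60],[-0.01, 0.0, -0.01]]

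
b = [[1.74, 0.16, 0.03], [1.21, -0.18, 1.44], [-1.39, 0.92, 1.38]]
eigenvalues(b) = [(-0.88+0j), (1.91+0.29j), (1.91-0.29j)]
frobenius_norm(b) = 3.36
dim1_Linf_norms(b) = [1.74, 1.44, 1.39]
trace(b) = 2.94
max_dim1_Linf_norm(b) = 1.74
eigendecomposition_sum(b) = [[(-0.03+0j),(0.04+0j),-0.02+0.00j], [(0.53-0j),(-0.67-0j),(0.42-0j)], [-0.23+0.00j,(0.29+0j),(-0.18+0j)]] + [[(0.88+0.4j), 0.06-0.13j, 0.03-0.35j], [(0.34+1.63j), 0.24-0.05j, 0.51-0.31j], [-0.58+2.11j, (0.31+0.09j), 0.78-0.06j]] + [[0.88-0.40j, 0.06+0.13j, (0.03+0.35j)],  [0.34-1.63j, 0.24+0.05j, (0.51+0.31j)],  [-0.58-2.11j, (0.31-0.09j), (0.78+0.06j)]]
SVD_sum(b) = [[1.59, -0.37, -0.21], [0.99, -0.23, -0.13], [-1.67, 0.39, 0.22]] + [[0.07, 0.09, 0.36], [0.28, 0.36, 1.49], [0.23, 0.29, 1.23]] + [[0.09, 0.44, -0.12], [-0.06, -0.3, 0.08], [0.05, 0.24, -0.07]]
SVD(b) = [[-0.63, -0.18, 0.75], [-0.4, -0.76, -0.52], [0.66, -0.63, 0.41]] @ diag([2.5928504345555075, 2.0490694605092754, 0.6209194553511278]) @ [[-0.97, 0.22, 0.13], [-0.18, -0.23, -0.96], [0.19, 0.95, -0.26]]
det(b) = -3.30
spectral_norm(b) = 2.59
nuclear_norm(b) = 5.26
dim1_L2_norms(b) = [1.75, 1.89, 2.16]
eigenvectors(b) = [[0.05+0.00j, -0.05+0.33j, (-0.05-0.33j)], [-0.91+0.00j, -0.51+0.26j, (-0.51-0.26j)], [0.40+0.00j, (-0.75+0j), -0.75-0.00j]]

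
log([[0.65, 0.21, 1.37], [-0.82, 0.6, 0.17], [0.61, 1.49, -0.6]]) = [[0.43+0.68j, (0.72+0.83j), 0.27-1.24j], [(-0.41+0.36j), (0.23+0.44j), -0.31-0.66j], [-0.25-1.11j, 0.29-1.35j, (0.32+2.02j)]]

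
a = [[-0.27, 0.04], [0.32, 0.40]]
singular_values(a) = [0.53, 0.23]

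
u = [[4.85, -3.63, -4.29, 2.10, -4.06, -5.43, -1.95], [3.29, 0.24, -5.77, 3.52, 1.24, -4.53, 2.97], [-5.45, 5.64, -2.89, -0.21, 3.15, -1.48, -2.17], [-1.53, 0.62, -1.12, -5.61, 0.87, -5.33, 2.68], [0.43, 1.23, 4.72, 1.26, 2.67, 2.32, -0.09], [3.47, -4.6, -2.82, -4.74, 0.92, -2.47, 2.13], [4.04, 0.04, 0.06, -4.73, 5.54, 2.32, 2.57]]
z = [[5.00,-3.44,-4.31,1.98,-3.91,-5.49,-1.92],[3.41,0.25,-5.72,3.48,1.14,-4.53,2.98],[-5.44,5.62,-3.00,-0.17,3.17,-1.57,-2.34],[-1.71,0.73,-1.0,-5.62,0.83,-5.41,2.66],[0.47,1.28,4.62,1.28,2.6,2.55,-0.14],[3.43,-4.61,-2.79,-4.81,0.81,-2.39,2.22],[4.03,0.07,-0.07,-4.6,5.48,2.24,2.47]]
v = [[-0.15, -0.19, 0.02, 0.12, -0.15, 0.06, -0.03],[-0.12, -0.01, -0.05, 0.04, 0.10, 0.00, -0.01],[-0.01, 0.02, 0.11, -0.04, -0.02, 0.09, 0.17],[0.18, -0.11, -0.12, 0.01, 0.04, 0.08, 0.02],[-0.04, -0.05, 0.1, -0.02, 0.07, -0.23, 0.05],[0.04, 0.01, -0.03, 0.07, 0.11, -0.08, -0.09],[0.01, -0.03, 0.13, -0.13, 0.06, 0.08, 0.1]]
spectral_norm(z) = 14.80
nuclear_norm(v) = 1.52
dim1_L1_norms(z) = [26.05, 21.51, 21.31, 17.96, 12.94, 21.06, 18.96]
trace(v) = 0.05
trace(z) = -0.69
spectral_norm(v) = 0.34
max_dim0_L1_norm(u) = 23.88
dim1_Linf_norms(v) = [0.19, 0.12, 0.17, 0.18, 0.23, 0.11, 0.13]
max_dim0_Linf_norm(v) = 0.23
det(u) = -227347.15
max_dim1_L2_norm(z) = 10.41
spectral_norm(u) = 14.81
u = z + v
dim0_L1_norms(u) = [23.06, 16.0, 21.67, 22.17, 18.45, 23.88, 14.56]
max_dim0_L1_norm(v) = 0.62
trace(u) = -0.64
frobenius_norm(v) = 0.64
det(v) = -0.00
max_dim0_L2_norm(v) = 0.29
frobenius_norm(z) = 23.43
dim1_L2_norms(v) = [0.32, 0.17, 0.23, 0.26, 0.27, 0.18, 0.23]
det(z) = -220870.40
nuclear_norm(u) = 52.87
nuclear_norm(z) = 52.87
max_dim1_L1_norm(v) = 0.72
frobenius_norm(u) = 23.45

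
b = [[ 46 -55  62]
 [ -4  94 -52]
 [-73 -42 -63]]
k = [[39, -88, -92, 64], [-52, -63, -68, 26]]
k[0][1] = -88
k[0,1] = -88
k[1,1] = -63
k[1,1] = -63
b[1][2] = -52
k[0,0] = 39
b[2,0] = -73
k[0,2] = -92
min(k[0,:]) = -92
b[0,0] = 46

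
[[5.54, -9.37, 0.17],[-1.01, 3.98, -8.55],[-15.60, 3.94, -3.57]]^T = [[5.54,-1.01,-15.6], [-9.37,3.98,3.94], [0.17,-8.55,-3.57]]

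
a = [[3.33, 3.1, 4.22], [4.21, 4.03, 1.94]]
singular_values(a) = [8.53, 1.85]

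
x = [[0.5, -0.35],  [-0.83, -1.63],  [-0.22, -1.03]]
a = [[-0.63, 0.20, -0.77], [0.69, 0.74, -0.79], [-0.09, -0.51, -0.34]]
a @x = [[-0.31,0.69], [-0.1,-0.63], [0.45,1.21]]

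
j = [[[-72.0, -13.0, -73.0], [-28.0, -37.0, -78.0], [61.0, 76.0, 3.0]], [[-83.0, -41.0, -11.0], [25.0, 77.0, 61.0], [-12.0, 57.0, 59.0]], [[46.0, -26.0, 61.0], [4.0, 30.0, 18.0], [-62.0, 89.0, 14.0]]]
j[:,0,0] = [-72.0, -83.0, 46.0]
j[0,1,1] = -37.0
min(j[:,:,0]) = -83.0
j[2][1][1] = 30.0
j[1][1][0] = 25.0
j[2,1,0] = 4.0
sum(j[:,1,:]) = 72.0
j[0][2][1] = 76.0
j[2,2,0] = -62.0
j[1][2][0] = -12.0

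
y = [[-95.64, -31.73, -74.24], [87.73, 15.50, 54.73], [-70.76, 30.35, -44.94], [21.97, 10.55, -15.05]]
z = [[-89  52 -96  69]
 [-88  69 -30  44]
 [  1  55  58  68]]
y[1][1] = 15.5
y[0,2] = -74.24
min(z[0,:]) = -96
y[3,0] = 21.97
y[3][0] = 21.97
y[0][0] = -95.64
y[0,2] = -74.24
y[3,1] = 10.55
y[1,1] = 15.5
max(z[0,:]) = 69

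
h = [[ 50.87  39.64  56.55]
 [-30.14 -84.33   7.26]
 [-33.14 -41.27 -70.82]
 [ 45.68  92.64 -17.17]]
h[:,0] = [50.87, -30.14, -33.14, 45.68]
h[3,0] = 45.68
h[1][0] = -30.14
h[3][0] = 45.68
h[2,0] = -33.14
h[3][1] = 92.64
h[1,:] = [-30.14, -84.33, 7.26]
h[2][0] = -33.14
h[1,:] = [-30.14, -84.33, 7.26]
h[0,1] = 39.64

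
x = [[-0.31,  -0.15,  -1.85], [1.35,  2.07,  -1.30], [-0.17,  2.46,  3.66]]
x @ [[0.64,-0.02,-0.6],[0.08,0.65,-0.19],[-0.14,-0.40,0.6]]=[[0.05, 0.65, -0.90],[1.21, 1.84, -1.98],[-0.42, 0.14, 1.83]]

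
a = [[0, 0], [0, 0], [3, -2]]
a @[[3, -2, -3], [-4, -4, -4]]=[[0, 0, 0], [0, 0, 0], [17, 2, -1]]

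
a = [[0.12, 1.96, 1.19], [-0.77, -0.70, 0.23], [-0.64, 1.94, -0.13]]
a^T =[[0.12, -0.77, -0.64], [1.96, -0.7, 1.94], [1.19, 0.23, -0.13]]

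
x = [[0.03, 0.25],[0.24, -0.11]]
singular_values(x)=[0.3, 0.21]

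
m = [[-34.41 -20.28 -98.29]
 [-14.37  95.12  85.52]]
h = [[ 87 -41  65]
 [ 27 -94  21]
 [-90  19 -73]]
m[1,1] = 95.12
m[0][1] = -20.28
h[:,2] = [65, 21, -73]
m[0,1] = -20.28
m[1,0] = -14.37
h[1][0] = 27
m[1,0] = -14.37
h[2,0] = -90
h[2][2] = -73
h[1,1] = -94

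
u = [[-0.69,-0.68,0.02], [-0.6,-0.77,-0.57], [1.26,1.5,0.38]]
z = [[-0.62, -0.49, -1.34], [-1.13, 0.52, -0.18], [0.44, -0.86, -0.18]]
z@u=[[-0.97, -1.21, -0.24], [0.24, 0.1, -0.39], [-0.01, 0.09, 0.43]]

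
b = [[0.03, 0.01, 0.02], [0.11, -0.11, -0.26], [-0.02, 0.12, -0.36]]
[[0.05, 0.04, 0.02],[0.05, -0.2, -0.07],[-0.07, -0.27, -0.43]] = b @ [[1.43,  0.57,  0.54], [0.39,  0.38,  -0.89], [0.24,  0.84,  0.87]]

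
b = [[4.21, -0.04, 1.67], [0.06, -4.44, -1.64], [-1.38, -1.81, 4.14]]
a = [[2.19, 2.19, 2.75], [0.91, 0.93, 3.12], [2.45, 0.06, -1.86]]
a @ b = [[5.56, -14.79, 11.45], [-0.42, -9.81, 12.91], [12.88, 3.0, -3.71]]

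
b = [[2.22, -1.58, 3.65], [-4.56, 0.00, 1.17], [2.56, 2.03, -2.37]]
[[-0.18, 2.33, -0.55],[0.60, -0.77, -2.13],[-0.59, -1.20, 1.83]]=b @ [[-0.14, 0.23, 0.37], [-0.15, -0.60, -0.01], [-0.03, 0.24, -0.38]]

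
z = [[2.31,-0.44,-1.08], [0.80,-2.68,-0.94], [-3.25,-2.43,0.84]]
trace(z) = 0.47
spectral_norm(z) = 4.59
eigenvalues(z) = [3.7, 0.0, -3.23]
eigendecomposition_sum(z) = [[2.3,0.20,-0.93], [0.77,0.07,-0.31], [-3.27,-0.28,1.33]] + [[0.00, -0.0, 0.00],[-0.00, 0.00, -0.0],[0.0, -0.0, 0.0]] + [[0.01,-0.64,-0.15], [0.03,-2.75,-0.63], [0.02,-2.15,-0.49]]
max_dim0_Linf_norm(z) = 3.25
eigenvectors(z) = [[0.56, 0.38, 0.18], [0.19, -0.20, 0.77], [-0.80, 0.9, 0.61]]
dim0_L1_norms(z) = [6.36, 5.55, 2.86]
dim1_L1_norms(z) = [3.83, 4.42, 6.52]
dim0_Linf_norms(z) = [3.25, 2.68, 1.08]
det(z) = -0.02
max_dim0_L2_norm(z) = 4.07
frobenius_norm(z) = 5.71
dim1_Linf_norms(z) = [2.31, 2.68, 3.25]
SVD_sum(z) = [[1.68, 0.96, -0.5], [-0.32, -0.19, 0.10], [-3.45, -1.98, 1.03]] + [[0.63,-1.40,-0.58], [1.12,-2.49,-1.04], [0.20,-0.45,-0.19]] + [[0.00, -0.00, 0.00], [-0.00, 0.00, -0.00], [0.00, -0.00, 0.00]]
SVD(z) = [[-0.44, -0.48, 0.76],  [0.08, -0.86, -0.5],  [0.90, -0.15, 0.42]] @ diag([4.586378664114505, 3.397091294957908, 0.001217816262826044]) @ [[-0.84, -0.48, 0.25], [-0.38, 0.85, 0.35], [0.38, -0.20, 0.9]]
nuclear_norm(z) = 7.98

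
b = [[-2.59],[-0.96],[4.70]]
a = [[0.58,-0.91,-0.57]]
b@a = [[-1.5, 2.36, 1.48], [-0.56, 0.87, 0.55], [2.73, -4.28, -2.68]]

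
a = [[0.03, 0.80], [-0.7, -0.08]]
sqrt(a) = [[0.65, 0.67],[-0.58, 0.55]]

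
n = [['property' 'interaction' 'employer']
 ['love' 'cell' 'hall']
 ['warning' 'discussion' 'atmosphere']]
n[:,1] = ['interaction', 'cell', 'discussion']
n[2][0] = 'warning'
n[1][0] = 'love'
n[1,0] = 'love'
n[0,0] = 'property'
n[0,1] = 'interaction'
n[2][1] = 'discussion'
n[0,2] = 'employer'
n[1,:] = ['love', 'cell', 'hall']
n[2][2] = 'atmosphere'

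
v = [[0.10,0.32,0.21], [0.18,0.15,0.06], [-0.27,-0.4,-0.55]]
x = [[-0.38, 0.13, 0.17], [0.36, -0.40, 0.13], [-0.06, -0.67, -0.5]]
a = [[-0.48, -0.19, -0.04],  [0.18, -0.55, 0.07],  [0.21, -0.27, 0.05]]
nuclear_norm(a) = 1.20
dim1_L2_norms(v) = [0.4, 0.24, 0.73]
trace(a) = -0.98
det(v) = 0.01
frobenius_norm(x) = 1.10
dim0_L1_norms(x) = [0.8, 1.2, 0.8]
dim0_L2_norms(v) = [0.34, 0.53, 0.59]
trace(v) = -0.30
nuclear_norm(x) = 1.72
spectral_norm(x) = 0.91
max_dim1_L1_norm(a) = 0.8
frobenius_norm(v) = 0.87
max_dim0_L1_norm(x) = 1.2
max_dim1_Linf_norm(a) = 0.55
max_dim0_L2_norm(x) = 0.79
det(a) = 0.00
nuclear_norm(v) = 1.11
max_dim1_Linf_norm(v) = 0.55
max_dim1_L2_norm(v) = 0.73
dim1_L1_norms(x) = [0.68, 0.89, 1.23]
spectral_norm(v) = 0.85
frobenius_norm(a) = 0.85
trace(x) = -1.28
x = v + a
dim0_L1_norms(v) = [0.55, 0.87, 0.82]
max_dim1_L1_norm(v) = 1.22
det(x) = -0.13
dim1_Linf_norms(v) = [0.32, 0.18, 0.55]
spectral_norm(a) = 0.67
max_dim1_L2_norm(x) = 0.84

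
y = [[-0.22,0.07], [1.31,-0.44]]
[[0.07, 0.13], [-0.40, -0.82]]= y @ [[-0.16, -0.33], [0.44, 0.88]]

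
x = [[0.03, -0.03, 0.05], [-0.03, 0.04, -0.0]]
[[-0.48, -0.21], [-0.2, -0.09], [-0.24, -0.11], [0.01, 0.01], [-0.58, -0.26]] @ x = [[-0.01, 0.01, -0.02], [-0.0, 0.00, -0.01], [-0.00, 0.0, -0.01], [-0.0, 0.00, 0.00], [-0.01, 0.01, -0.03]]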